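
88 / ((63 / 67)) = 5896 / 63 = 93.59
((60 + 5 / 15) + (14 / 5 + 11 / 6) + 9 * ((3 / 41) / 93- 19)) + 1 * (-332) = -16701941 / 38130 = -438.03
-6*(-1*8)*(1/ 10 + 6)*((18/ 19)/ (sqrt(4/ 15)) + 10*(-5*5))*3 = -219600 + 39528*sqrt(15)/ 95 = -217988.51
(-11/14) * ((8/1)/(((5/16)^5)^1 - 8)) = 0.79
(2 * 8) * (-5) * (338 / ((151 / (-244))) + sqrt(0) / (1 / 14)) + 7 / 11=72576417 / 1661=43694.41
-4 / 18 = -2 / 9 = -0.22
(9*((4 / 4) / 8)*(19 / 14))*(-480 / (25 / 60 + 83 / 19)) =-1169640 / 7637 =-153.15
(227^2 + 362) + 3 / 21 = 363238 / 7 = 51891.14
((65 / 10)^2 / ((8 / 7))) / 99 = 1183 / 3168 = 0.37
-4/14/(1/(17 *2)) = -68/7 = -9.71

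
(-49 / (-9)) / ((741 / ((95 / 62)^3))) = 2211125 / 83653128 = 0.03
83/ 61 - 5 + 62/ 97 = -17752/ 5917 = -3.00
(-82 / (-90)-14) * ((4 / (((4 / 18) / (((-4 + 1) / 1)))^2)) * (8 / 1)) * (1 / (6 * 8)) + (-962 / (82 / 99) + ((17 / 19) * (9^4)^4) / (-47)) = -12915550717304825979 / 366130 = -35275860260849.50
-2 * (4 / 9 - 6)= 100 / 9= 11.11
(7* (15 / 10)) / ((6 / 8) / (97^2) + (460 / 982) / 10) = 194032398 / 867101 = 223.77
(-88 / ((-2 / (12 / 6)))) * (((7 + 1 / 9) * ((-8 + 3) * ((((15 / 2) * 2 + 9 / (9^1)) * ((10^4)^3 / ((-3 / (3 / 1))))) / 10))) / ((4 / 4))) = 45056000000000000 / 9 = 5006222222222222.22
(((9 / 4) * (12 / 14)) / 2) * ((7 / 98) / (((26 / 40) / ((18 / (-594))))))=-45 / 14014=-0.00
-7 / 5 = -1.40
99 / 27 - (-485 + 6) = 1448 / 3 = 482.67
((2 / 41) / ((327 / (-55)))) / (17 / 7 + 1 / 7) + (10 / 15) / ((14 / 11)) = 439736 / 844641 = 0.52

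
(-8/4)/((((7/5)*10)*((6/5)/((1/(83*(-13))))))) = 5/45318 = 0.00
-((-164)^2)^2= -723394816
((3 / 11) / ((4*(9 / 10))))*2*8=40 / 33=1.21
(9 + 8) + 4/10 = 87/5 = 17.40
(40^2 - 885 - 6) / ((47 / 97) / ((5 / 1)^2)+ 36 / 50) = 1719325 / 1793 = 958.91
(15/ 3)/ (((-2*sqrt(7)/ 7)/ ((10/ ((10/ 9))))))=-59.53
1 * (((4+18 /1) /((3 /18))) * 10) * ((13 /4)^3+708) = 7838985 /8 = 979873.12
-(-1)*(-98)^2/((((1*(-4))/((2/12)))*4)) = -2401/24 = -100.04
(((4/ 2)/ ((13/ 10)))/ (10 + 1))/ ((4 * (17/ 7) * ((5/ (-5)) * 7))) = -5/ 2431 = -0.00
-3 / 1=-3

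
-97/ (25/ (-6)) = 582/ 25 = 23.28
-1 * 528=-528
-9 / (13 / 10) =-90 / 13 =-6.92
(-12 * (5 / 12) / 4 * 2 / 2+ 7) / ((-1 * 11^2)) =-23 / 484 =-0.05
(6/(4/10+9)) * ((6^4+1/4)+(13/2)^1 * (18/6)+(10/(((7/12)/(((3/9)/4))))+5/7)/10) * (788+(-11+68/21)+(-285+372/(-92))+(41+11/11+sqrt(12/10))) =110541 * sqrt(30)/658+47446592255/105938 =448791.47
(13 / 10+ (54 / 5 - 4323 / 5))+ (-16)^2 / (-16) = -1737 / 2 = -868.50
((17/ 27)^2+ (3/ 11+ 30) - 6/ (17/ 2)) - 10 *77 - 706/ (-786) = -13199766733/ 17858313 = -739.14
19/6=3.17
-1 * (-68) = 68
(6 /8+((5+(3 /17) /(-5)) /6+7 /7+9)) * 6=11809 /170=69.46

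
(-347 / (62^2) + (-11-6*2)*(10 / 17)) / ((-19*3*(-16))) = -296673 / 19865792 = -0.01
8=8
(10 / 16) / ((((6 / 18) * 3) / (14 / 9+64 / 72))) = 55 / 36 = 1.53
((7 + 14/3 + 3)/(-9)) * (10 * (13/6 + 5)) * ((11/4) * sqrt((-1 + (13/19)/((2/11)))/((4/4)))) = -26015 * sqrt(3990)/3078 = -533.88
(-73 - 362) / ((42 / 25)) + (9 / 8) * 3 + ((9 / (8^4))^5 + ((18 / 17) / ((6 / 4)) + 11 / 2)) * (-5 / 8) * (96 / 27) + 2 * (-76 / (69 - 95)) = -1057426853848910264884303 / 4013031527160282611712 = -263.50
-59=-59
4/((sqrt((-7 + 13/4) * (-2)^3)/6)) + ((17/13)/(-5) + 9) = 4 * sqrt(30)/5 + 568/65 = 13.12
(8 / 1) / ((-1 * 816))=-1 / 102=-0.01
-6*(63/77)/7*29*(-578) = 905148/77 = 11755.17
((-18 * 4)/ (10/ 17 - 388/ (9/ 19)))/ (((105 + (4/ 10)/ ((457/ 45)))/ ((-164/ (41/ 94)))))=-315483552/ 1001934617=-0.31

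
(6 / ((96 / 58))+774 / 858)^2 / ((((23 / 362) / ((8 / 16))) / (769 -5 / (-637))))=124028.44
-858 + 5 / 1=-853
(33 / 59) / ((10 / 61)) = 2013 / 590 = 3.41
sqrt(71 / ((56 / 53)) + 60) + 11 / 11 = 1 + sqrt(99722) / 28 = 12.28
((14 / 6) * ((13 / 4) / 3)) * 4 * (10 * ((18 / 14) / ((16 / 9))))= 585 / 8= 73.12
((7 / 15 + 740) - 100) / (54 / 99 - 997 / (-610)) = 12892594 / 43881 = 293.81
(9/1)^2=81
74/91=0.81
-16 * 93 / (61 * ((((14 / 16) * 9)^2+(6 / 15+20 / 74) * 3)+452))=-17617920 / 372694933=-0.05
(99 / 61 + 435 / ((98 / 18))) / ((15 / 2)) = 162444 / 14945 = 10.87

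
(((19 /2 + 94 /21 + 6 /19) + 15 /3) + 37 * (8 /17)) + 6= 579319 /13566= 42.70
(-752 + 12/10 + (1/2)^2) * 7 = -5253.85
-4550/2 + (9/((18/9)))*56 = -2023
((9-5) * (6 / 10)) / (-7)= -12 / 35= -0.34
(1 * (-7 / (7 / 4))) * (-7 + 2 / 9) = 244 / 9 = 27.11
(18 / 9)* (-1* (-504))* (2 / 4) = 504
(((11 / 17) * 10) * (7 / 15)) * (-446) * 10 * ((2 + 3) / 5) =-686840 / 51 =-13467.45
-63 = -63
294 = 294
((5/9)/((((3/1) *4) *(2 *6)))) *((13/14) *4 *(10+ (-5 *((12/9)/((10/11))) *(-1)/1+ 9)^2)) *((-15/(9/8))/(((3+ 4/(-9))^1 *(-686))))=809575/26838378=0.03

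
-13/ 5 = -2.60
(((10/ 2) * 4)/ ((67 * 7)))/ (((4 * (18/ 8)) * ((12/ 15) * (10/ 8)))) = 20/ 4221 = 0.00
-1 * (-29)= 29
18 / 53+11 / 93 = 2257 / 4929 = 0.46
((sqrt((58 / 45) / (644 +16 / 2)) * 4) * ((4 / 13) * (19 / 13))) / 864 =19 * sqrt(47270) / 44626140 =0.00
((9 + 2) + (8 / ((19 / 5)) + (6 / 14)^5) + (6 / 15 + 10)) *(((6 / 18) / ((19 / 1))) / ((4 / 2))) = 18776558 / 91009905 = 0.21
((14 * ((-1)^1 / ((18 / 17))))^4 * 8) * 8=12834170944 / 6561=1956130.31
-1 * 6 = -6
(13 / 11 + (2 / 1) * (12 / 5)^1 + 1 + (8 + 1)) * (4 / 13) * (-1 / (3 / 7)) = -11.47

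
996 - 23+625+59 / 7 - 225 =9670 / 7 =1381.43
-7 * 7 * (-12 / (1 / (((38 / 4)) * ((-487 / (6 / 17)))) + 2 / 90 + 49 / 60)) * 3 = 49946213520 / 23750291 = 2102.97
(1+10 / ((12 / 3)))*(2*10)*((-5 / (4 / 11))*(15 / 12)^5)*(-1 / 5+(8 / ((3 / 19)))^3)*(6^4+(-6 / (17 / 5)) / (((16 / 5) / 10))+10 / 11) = -1855148408150515625 / 3760128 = -493373738380.85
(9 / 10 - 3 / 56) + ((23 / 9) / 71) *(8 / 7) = 0.89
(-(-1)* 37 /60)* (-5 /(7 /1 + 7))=-37 /168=-0.22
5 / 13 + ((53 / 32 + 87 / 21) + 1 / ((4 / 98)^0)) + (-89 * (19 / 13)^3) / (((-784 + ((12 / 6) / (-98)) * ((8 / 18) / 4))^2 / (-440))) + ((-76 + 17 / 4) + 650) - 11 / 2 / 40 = 585.50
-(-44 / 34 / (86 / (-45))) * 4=-1980 / 731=-2.71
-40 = -40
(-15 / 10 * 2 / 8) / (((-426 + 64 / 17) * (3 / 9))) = 153 / 57424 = 0.00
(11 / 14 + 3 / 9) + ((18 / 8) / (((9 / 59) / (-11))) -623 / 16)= -67223 / 336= -200.07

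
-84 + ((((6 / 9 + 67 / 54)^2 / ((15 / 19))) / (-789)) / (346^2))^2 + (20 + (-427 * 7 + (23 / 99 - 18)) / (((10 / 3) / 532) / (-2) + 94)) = -2703781893421959351997873765755031 / 28167928544407536762119078918400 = -95.99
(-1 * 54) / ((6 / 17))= -153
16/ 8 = 2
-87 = -87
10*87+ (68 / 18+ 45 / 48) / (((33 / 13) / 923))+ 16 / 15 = 61433149 / 23760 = 2585.57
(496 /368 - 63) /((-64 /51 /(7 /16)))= 253113 /11776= 21.49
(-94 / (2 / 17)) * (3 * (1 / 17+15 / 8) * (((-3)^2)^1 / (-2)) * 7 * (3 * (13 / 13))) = 7008687 / 16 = 438042.94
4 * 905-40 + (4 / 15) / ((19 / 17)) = 3580.24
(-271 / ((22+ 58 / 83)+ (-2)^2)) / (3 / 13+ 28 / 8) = -292409 / 107476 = -2.72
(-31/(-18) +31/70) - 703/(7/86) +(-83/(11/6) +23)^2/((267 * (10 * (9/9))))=-8634.51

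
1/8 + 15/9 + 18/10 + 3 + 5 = 1391/120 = 11.59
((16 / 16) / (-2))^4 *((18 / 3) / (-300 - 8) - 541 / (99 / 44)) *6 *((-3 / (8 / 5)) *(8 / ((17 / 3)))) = 4999245 / 20944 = 238.70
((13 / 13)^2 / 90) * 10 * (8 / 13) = 8 / 117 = 0.07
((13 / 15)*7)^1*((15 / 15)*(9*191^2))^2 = 3269931277977 / 5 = 653986255595.40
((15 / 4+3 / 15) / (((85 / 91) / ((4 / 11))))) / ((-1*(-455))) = 79 / 23375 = 0.00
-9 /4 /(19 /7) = -63 /76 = -0.83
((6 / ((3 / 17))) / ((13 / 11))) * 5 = 1870 / 13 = 143.85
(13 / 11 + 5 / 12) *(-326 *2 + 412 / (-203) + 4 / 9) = -62988775 / 60291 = -1044.75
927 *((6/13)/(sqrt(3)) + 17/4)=1854 *sqrt(3)/13 + 15759/4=4186.77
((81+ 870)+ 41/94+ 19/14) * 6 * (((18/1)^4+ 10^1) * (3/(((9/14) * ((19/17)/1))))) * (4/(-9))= -8951480950048/8037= -1113783868.36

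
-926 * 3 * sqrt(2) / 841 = -2778 * sqrt(2) / 841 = -4.67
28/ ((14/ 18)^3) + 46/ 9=28498/ 441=64.62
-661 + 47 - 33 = -647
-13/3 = -4.33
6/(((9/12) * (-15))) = -8/15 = -0.53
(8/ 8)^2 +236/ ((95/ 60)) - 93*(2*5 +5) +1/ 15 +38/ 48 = -2836523/ 2280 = -1244.09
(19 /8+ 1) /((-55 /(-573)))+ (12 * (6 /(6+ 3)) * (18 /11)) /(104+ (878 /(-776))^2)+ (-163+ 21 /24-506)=-61294798309 /96856815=-632.84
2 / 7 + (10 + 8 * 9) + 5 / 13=7523 / 91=82.67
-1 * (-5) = 5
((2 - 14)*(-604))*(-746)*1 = -5407008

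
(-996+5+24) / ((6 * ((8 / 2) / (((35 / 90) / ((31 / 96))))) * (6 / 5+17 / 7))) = -473830 / 35433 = -13.37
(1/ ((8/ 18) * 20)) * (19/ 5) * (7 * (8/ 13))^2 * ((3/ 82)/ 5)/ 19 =2646/ 866125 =0.00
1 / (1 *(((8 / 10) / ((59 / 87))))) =0.85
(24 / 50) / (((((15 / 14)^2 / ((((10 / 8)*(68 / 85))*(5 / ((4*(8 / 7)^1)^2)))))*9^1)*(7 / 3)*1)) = 0.00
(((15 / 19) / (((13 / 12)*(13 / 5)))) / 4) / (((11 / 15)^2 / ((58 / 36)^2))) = 525625 / 1554124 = 0.34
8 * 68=544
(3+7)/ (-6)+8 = 19/ 3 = 6.33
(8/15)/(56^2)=0.00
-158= -158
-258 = -258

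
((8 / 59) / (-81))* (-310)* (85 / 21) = 2.10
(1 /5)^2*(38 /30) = 19 /375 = 0.05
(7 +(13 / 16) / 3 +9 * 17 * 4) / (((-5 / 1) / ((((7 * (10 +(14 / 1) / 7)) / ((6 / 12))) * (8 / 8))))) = -41615 / 2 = -20807.50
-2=-2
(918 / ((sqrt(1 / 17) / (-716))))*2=-5420135.70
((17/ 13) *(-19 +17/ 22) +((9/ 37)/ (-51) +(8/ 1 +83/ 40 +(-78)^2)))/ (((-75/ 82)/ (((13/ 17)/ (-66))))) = 99493221909/ 1293853000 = 76.90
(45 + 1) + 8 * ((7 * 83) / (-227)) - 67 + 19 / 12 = -108667 / 2724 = -39.89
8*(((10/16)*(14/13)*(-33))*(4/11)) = -840/13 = -64.62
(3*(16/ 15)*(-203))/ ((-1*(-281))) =-3248/ 1405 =-2.31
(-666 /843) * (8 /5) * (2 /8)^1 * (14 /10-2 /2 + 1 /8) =-2331 /14050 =-0.17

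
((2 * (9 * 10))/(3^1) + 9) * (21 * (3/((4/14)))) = 30429/2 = 15214.50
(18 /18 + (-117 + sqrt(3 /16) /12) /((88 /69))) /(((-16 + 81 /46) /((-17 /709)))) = -624427 /4086676 + 8993 * sqrt(3) /326934080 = -0.15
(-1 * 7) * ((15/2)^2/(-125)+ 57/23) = -6531/460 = -14.20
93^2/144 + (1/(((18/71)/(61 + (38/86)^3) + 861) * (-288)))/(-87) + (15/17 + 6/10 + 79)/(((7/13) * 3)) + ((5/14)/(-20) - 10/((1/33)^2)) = -10780.13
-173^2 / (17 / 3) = -89787 / 17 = -5281.59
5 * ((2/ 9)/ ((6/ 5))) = 25/ 27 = 0.93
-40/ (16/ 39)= -195/ 2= -97.50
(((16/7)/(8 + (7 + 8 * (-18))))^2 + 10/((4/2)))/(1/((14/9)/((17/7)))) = 8154602/2546073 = 3.20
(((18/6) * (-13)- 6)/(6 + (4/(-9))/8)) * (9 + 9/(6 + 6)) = -15795/214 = -73.81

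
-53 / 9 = -5.89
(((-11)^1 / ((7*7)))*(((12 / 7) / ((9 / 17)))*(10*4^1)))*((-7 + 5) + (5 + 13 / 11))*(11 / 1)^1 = -1376320 / 1029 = -1337.53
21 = 21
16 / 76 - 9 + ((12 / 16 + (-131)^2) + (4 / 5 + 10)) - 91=6487649 / 380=17072.76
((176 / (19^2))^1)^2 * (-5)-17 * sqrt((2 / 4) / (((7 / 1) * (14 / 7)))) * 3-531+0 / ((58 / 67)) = -69355331 / 130321-51 * sqrt(7) / 14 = -541.83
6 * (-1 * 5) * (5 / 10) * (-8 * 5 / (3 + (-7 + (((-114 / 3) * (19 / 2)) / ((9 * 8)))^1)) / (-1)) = 43200 / 649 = 66.56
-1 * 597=-597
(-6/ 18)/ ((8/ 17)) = -17/ 24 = -0.71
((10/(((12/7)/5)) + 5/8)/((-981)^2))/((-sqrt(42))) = -715 * sqrt(42)/970059888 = -0.00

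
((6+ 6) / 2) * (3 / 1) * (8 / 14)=72 / 7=10.29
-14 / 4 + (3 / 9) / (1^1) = -19 / 6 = -3.17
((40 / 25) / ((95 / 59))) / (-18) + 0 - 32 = -137036 / 4275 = -32.06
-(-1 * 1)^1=1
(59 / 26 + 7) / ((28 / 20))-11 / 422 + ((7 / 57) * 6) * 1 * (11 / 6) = 7.95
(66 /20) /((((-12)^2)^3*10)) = 11 /99532800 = 0.00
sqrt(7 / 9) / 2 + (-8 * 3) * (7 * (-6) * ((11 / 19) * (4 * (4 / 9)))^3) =sqrt(7) / 6 + 610598912 / 555579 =1099.47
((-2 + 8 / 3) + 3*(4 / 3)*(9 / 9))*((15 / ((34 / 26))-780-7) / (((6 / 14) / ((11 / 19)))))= -14212352 / 2907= -4889.01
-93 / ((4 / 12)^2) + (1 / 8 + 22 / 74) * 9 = -246627 / 296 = -833.20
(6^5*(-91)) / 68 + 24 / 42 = -1238260 / 119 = -10405.55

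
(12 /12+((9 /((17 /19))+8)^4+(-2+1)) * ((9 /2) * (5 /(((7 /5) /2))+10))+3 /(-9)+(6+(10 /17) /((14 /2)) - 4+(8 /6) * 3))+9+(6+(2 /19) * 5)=273413033353265 /33324879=8204471.90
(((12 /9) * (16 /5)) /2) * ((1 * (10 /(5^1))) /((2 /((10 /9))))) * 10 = 640 /27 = 23.70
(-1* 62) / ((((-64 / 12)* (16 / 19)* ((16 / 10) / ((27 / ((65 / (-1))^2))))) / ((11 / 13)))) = 524799 / 11248640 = 0.05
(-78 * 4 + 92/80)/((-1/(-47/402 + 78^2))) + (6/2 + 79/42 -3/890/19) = 11998840749955/6344632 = 1891179.94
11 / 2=5.50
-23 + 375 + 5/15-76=829/3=276.33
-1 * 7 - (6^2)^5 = -60466183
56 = 56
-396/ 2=-198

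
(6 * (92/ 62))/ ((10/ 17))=2346/ 155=15.14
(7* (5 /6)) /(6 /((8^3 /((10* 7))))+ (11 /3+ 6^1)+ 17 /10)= 11200 /23399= 0.48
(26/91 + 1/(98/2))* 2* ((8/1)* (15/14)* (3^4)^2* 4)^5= 290420756304773155911401472000000/823543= 352647956821651274932094000.00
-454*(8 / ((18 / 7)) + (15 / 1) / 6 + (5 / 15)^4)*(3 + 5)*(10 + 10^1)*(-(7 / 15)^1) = 46322528 / 243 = 190627.69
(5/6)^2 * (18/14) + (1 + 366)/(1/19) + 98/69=6975.31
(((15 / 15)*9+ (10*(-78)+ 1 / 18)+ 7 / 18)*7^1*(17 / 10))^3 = -4496455165603877 / 5832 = -770997113443.74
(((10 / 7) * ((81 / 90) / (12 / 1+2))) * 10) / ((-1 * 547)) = -0.00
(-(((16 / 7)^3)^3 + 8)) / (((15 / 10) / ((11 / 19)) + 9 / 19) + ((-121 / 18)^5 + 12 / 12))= 27266167440208629504 / 218688970412286359951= 0.12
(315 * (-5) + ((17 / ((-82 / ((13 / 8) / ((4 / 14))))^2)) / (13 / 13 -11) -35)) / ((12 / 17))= -471134246009 / 206561280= -2280.84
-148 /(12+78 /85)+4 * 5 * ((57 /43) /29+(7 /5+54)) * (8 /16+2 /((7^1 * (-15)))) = 12504767014 /23961105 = 521.88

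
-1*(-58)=58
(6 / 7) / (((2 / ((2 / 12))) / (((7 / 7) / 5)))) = 1 / 70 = 0.01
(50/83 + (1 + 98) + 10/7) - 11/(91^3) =6319122534/62546393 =101.03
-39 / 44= -0.89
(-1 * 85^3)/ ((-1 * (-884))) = -36125/ 52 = -694.71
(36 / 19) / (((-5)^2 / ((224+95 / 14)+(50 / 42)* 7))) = 18.12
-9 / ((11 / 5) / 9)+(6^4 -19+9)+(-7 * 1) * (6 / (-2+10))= 54733 / 44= 1243.93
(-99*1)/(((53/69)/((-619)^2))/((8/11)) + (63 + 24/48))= -20938982328/13430559955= -1.56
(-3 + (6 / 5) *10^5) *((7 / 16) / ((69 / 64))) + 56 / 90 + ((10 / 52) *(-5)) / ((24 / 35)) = 10482769997 / 215280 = 48693.65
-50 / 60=-5 / 6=-0.83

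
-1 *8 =-8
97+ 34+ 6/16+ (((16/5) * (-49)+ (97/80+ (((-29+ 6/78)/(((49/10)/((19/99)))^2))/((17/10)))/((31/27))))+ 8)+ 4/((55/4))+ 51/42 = -7036336331993/477686249040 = -14.73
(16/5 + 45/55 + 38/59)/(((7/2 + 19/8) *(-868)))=-30258/33095755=-0.00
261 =261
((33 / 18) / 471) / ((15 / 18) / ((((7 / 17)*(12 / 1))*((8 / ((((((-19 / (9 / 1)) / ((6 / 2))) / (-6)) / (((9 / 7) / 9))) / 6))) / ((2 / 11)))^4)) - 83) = -147206993232645586944 / 3138961628968756530071897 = -0.00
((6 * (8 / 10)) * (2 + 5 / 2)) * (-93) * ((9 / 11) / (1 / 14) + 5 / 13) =-17004492 / 715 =-23782.51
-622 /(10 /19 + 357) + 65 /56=-220263 /380408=-0.58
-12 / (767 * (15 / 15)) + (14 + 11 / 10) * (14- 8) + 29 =458606 / 3835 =119.58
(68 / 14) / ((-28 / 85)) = -1445 / 98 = -14.74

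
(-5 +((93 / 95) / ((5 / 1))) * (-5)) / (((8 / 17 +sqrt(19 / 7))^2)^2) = -104864445470379896 / 61443999638086095 +7510214242641152 * sqrt(133) / 61443999638086095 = -0.30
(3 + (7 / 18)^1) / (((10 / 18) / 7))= 427 / 10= 42.70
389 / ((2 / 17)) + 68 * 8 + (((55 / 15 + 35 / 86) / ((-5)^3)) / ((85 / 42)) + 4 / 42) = 73887800381 / 19188750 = 3850.58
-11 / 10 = -1.10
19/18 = 1.06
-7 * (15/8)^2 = -1575/64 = -24.61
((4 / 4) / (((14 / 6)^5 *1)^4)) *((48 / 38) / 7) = 83682825624 / 10612371417582396133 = 0.00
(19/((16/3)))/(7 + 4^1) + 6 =1113/176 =6.32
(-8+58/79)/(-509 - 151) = 287/26070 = 0.01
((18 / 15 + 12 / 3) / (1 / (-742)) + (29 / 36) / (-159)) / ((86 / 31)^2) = -106120878433 / 211673520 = -501.34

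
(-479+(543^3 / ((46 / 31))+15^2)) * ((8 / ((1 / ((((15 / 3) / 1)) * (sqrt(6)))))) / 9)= 99263630660 * sqrt(6) / 207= 1174614710.79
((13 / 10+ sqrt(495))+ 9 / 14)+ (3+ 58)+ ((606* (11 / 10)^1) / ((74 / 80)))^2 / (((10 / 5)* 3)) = 3* sqrt(55)+ 4150334467 / 47915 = 86640.94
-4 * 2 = -8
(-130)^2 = 16900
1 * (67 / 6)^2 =4489 / 36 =124.69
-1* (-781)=781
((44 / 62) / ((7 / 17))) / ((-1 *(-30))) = 187 / 3255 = 0.06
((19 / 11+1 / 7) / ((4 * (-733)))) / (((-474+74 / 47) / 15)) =6345 / 313303991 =0.00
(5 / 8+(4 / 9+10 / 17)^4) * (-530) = -2047261944845 / 2191925124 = -934.00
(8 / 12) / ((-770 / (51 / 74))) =-17 / 28490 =-0.00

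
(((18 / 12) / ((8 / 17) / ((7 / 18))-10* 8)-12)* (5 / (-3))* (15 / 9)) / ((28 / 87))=54467075 / 525056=103.74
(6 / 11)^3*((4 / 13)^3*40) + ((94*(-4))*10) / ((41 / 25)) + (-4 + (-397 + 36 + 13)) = -317054942064 / 119892487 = -2644.49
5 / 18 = 0.28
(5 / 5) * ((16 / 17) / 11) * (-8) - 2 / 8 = -699 / 748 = -0.93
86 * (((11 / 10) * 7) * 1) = 3311 / 5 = 662.20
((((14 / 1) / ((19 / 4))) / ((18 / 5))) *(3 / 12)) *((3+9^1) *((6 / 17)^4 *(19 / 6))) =10080 / 83521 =0.12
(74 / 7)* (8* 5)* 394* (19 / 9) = 22158560 / 63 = 351723.17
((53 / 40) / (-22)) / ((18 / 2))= -53 / 7920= -0.01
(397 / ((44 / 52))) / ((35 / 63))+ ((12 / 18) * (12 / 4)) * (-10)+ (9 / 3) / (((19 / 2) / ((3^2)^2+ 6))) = 890341 / 1045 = 852.00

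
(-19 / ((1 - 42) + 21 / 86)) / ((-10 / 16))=-13072 / 17525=-0.75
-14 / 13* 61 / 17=-3.86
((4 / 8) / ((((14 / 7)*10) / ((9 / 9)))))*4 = 1 / 10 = 0.10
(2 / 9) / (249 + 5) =1 / 1143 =0.00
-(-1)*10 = 10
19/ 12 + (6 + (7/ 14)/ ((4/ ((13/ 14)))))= 7.70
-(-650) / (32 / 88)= 3575 / 2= 1787.50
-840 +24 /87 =-24352 /29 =-839.72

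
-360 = -360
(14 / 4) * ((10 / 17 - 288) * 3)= -51303 / 17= -3017.82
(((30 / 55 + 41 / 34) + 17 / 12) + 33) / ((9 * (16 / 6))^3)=0.00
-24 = -24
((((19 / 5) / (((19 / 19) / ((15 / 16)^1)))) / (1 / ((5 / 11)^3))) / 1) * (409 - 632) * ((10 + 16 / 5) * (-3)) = 2859975 / 968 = 2954.52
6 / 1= 6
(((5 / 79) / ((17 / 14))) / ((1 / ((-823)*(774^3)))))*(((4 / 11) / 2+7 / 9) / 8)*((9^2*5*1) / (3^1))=-4758232232832750 / 14773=-322089774103.62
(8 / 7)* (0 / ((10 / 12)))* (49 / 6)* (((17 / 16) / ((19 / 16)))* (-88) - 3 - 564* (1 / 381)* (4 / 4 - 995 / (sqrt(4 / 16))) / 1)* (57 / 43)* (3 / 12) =0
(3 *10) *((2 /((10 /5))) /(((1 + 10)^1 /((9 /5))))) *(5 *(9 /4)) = 1215 /22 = 55.23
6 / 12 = 0.50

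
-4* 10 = -40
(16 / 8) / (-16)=-1 / 8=-0.12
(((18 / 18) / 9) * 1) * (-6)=-2 / 3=-0.67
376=376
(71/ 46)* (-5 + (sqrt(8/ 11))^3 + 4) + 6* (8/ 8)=568* sqrt(22)/ 2783 + 205/ 46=5.41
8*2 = 16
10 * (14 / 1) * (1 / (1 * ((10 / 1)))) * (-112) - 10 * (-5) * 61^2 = 184482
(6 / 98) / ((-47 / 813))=-2439 / 2303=-1.06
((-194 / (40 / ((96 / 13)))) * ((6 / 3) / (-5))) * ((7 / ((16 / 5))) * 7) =14259 / 65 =219.37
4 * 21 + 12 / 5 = 432 / 5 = 86.40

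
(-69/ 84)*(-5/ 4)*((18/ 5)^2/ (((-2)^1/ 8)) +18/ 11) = -158769/ 3080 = -51.55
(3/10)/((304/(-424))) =-159/380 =-0.42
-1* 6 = -6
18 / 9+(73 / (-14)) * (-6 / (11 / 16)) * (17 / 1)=59722 / 77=775.61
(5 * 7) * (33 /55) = 21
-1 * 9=-9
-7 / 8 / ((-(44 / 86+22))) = 301 / 7744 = 0.04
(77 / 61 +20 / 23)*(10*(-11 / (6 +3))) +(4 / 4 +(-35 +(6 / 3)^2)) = -235940 / 4209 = -56.06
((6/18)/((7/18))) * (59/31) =354/217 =1.63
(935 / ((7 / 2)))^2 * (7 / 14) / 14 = 874225 / 343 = 2548.76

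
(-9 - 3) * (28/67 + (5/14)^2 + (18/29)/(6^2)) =-642879/95207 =-6.75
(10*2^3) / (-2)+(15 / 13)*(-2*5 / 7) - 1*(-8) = -3062 / 91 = -33.65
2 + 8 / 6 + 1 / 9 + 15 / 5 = 58 / 9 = 6.44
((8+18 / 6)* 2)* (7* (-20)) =-3080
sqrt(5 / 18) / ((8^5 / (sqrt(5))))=0.00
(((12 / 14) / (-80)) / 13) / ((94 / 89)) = -267 / 342160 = -0.00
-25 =-25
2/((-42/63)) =-3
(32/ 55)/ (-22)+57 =34469/ 605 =56.97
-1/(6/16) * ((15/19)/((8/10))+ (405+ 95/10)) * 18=-378924/19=-19943.37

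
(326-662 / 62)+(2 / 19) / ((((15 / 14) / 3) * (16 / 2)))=1857467 / 5890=315.36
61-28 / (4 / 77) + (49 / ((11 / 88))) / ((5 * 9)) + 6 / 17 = -358736 / 765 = -468.94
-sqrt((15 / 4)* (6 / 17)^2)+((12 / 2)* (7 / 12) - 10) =-13 / 2 - 3* sqrt(15) / 17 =-7.18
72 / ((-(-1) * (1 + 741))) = 36 / 371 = 0.10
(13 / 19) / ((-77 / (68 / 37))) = -884 / 54131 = -0.02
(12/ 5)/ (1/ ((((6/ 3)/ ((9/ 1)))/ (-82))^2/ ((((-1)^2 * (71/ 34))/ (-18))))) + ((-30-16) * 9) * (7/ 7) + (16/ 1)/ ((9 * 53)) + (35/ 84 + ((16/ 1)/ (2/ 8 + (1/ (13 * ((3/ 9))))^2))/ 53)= -469738022471/ 1138608540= -412.55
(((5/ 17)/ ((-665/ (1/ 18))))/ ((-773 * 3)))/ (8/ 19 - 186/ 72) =-2/ 408146319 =-0.00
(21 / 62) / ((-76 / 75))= -1575 / 4712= -0.33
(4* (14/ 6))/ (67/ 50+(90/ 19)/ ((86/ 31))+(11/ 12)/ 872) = 3.06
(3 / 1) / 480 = 1 / 160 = 0.01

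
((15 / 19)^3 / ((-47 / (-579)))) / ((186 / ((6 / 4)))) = 1954125 / 39974252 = 0.05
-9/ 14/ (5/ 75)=-135/ 14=-9.64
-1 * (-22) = 22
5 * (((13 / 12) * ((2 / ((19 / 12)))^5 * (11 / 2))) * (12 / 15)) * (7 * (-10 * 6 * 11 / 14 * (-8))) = 501008302080 / 2476099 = 202337.75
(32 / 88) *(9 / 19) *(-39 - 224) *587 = -5557716 / 209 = -26591.94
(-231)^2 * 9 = 480249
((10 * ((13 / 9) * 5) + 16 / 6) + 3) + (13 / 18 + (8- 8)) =1415 / 18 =78.61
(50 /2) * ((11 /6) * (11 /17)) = 3025 /102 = 29.66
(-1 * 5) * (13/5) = -13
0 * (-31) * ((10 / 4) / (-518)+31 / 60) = 0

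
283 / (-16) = -283 / 16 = -17.69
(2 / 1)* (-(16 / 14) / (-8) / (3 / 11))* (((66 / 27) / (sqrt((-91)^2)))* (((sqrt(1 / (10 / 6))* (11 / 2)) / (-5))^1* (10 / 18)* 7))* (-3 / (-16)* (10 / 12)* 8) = -1331* sqrt(15) / 44226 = -0.12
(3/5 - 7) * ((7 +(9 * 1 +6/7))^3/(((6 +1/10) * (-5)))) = 105154048/104615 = 1005.15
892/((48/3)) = 223/4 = 55.75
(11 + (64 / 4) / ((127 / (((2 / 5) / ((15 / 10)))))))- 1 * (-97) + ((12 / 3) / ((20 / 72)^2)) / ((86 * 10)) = 221362744 / 2047875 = 108.09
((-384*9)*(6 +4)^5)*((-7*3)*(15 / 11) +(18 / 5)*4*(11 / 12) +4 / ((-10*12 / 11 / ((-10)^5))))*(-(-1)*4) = -557333268480000 / 11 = -50666660770909.09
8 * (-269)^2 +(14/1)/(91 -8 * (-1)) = 57309926/99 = 578888.14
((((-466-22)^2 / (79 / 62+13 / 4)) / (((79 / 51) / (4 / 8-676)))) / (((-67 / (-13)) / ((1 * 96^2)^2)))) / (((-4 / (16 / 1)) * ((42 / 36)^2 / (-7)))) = -453084723084502499328 / 58223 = -7781885562140434.18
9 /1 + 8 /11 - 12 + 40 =415 /11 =37.73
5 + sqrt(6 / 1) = sqrt(6) + 5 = 7.45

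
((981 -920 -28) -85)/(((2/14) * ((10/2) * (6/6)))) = -364/5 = -72.80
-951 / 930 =-317 / 310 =-1.02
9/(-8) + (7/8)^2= -23/64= -0.36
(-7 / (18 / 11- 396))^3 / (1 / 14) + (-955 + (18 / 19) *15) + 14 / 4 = -726885409837417 / 775518653484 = -937.29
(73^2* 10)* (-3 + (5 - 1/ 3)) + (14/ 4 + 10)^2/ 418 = 445506587/ 5016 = 88817.10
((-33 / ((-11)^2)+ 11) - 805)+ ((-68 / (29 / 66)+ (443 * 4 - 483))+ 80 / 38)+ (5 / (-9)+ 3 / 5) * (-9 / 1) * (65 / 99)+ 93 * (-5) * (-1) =44010749 / 54549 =806.81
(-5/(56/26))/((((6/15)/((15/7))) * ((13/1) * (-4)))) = 375/1568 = 0.24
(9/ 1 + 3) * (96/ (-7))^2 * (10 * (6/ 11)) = 6635520/ 539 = 12310.80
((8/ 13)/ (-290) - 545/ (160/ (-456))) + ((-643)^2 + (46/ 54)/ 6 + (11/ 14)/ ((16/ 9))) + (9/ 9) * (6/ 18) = 14193705852719/ 34201440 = 415003.17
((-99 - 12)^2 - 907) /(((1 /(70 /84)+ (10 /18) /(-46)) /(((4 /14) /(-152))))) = -5906745 /327047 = -18.06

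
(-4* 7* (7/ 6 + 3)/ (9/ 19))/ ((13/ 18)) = -341.03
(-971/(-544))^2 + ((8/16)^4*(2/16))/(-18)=8484413/2663424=3.19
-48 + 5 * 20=52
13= 13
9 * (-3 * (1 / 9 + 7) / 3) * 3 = -192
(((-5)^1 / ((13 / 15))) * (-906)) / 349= 67950 / 4537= 14.98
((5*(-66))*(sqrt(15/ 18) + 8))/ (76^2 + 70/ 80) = -1408/ 3081 - 88*sqrt(30)/ 9243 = -0.51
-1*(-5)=5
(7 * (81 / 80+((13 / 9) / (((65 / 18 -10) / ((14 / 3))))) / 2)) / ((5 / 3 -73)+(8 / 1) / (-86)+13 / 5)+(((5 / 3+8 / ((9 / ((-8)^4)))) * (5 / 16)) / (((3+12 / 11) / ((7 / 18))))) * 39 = 33505802650915 / 7939599264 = 4220.09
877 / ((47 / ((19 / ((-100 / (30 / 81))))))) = -16663 / 12690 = -1.31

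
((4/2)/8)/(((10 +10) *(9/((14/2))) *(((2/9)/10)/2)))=0.88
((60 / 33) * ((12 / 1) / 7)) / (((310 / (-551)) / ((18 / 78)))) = -39672 / 31031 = -1.28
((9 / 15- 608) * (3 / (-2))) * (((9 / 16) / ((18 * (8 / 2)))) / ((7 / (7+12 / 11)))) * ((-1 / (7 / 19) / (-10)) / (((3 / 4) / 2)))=5135567 / 862400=5.95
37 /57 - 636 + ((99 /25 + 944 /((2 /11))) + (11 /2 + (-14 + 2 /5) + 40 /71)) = 921314221 /202350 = 4553.07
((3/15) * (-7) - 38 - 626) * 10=-6654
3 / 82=0.04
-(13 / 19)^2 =-169 / 361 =-0.47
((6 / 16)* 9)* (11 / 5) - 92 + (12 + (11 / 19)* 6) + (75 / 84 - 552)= -3299509 / 5320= -620.21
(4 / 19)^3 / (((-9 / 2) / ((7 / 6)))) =-448 / 185193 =-0.00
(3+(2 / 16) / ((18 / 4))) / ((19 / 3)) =109 / 228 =0.48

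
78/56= 39/28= 1.39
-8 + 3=-5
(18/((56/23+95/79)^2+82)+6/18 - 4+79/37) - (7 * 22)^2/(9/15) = -1379468571114748/34898508669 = -39528.01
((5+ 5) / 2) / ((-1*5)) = -1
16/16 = 1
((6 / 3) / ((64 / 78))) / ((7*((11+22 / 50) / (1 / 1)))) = 75 / 2464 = 0.03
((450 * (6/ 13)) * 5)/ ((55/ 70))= 189000/ 143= 1321.68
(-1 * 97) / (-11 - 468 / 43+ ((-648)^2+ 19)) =-4171 / 18055748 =-0.00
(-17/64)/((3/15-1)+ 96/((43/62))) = -3655/1893632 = -0.00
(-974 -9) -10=-993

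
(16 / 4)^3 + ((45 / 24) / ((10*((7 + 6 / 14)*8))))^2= 2835349945 / 44302336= 64.00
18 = 18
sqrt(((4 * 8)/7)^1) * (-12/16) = -3 * sqrt(14)/7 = -1.60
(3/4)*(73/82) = 219/328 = 0.67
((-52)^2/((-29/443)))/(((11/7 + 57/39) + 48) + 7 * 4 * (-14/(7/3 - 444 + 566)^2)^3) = -73391337987922013828132/90674090541377619093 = -809.40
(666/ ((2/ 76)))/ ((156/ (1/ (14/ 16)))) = 16872/ 91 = 185.41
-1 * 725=-725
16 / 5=3.20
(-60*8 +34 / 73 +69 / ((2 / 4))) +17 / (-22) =-549745 / 1606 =-342.31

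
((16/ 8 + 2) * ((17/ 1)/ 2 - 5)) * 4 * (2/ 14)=8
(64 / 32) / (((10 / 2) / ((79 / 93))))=158 / 465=0.34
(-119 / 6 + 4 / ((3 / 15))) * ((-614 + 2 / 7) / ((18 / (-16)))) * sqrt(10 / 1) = 5728 * sqrt(10) / 63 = 287.52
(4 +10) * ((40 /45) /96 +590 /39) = 148771 /702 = 211.92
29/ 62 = 0.47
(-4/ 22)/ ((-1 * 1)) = 2/ 11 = 0.18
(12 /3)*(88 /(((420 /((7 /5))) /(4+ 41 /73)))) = 9768 /1825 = 5.35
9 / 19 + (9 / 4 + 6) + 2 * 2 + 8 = 1575 / 76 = 20.72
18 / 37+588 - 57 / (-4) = 89205 / 148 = 602.74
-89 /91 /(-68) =89 /6188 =0.01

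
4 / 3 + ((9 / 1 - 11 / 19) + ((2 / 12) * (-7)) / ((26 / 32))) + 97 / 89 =620473 / 65949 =9.41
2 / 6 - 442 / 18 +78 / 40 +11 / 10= -3811 / 180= -21.17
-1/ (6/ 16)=-8/ 3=-2.67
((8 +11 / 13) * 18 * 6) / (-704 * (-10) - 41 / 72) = 894240 / 6588907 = 0.14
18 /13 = 1.38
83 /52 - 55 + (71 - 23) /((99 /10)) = -48.56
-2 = -2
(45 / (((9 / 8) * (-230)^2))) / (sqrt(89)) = 0.00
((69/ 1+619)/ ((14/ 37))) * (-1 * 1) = -12728/ 7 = -1818.29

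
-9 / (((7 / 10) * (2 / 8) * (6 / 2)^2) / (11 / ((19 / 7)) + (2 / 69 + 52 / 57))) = -261880 / 9177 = -28.54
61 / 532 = 0.11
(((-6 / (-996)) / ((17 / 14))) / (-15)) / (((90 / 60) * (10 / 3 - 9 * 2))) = 7 / 465630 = 0.00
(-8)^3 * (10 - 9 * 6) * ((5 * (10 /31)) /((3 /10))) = 11264000 /93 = 121118.28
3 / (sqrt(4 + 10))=3*sqrt(14) / 14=0.80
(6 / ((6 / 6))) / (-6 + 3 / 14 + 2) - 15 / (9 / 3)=-349 / 53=-6.58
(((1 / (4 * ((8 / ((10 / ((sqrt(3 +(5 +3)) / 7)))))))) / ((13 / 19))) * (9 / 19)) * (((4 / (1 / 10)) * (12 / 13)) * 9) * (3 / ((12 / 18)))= 382725 * sqrt(11) / 1859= 682.82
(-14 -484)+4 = -494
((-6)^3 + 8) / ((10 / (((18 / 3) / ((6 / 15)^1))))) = -312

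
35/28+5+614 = 620.25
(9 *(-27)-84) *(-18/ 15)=1962/ 5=392.40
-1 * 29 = -29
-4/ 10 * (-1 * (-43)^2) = 739.60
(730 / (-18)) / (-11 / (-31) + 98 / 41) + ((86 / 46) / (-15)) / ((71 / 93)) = -3829723508 / 256389165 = -14.94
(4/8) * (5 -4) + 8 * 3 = 49/2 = 24.50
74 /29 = 2.55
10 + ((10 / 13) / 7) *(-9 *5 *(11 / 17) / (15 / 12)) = 11510 / 1547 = 7.44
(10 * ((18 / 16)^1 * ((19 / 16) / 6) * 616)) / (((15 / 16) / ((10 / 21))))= 2090 / 3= 696.67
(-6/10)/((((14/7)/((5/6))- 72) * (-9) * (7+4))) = -1/11484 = -0.00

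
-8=-8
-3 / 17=-0.18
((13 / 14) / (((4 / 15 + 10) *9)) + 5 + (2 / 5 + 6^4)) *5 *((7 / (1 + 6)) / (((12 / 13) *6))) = 547138813 / 465696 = 1174.88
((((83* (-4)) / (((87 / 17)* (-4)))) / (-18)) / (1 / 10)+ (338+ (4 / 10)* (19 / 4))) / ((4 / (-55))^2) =1567474535 / 25056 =62558.85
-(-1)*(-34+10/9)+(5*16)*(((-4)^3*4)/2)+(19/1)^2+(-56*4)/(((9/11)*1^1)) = -30557/3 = -10185.67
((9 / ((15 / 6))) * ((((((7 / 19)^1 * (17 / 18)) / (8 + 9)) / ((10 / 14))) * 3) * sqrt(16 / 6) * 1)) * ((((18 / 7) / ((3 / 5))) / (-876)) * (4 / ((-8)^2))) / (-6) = 7 * sqrt(6) / 665760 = 0.00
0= 0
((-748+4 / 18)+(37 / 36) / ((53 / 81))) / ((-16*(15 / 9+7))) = 1423763 / 264576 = 5.38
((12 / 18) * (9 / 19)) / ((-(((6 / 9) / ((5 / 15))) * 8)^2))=-3 / 2432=-0.00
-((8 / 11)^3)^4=-68719476736 / 3138428376721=-0.02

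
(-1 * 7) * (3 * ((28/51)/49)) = -4/17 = -0.24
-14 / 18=-7 / 9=-0.78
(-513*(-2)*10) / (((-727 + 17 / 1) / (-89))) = 91314 / 71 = 1286.11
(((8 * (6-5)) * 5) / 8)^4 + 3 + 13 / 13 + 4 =633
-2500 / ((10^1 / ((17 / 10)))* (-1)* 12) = 425 / 12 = 35.42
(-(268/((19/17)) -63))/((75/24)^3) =-5.79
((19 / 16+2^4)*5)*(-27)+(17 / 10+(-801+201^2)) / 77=-11124989 / 6160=-1806.00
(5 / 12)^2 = 25 / 144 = 0.17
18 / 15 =6 / 5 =1.20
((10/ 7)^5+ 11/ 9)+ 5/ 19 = 21368978/ 2873997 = 7.44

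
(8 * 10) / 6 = 40 / 3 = 13.33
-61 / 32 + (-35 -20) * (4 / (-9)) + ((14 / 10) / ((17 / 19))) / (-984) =22619539 / 1003680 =22.54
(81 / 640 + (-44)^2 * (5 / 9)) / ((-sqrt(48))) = -6195929 * sqrt(3) / 69120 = -155.26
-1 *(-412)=412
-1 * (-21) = 21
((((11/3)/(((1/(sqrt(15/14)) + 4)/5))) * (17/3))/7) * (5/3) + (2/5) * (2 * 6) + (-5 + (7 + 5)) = 653771/35595-4675 * sqrt(210)/42714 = 16.78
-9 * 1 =-9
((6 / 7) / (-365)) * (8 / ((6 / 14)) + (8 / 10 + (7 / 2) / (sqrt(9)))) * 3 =-0.15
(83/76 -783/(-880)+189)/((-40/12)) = -57.29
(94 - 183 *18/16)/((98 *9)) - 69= -487759/7056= -69.13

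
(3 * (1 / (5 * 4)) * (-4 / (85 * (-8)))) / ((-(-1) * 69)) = 1 / 78200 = 0.00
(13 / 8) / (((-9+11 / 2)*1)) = -13 / 28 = -0.46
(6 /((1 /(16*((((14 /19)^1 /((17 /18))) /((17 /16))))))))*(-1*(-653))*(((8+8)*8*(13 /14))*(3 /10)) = 45063143424 /27455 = 1641345.60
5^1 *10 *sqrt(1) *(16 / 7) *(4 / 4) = 800 / 7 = 114.29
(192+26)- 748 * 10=-7262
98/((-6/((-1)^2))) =-49/3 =-16.33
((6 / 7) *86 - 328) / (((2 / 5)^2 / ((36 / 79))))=-400500 / 553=-724.23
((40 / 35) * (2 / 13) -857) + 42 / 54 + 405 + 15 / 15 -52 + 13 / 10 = -4101113 / 8190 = -500.75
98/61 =1.61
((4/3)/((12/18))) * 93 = 186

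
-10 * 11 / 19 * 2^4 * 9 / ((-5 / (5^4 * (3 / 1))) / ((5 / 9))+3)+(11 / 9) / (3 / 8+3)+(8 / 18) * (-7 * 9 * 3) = -21726278 / 60021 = -361.98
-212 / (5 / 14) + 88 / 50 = -14796 / 25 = -591.84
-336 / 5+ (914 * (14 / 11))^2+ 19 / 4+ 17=3274642331 / 2420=1353157.99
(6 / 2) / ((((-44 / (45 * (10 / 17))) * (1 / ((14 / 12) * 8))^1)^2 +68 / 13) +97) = 42997500 / 1465677097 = 0.03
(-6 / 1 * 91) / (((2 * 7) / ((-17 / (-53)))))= -663 / 53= -12.51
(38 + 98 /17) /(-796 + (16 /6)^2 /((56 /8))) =-11718 /212857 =-0.06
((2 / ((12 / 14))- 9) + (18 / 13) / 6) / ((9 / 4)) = -1004 / 351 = -2.86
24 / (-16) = -3 / 2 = -1.50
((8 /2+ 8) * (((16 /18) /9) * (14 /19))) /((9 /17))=7616 /4617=1.65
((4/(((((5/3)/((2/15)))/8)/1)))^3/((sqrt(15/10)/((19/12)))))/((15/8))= 11.57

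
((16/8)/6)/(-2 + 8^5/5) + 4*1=393101/98274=4.00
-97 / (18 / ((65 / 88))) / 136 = -6305 / 215424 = -0.03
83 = 83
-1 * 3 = -3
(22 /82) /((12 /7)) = 77 /492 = 0.16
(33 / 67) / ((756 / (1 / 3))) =0.00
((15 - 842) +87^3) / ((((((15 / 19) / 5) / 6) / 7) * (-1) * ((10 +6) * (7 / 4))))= -6247922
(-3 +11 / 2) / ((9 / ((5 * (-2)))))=-25 / 9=-2.78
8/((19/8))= 64/19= 3.37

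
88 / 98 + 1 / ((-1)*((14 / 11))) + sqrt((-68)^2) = 6675 / 98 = 68.11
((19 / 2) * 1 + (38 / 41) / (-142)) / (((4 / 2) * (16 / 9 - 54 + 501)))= 497439 / 47030116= 0.01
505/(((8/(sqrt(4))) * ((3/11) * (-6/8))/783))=-483285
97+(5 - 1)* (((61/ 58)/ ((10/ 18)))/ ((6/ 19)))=17542/ 145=120.98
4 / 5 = 0.80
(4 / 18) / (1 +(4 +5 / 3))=1 / 30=0.03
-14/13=-1.08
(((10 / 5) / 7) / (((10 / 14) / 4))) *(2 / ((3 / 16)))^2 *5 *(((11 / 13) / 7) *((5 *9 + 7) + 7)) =5316608 / 819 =6491.58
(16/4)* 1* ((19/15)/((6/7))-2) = -94/45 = -2.09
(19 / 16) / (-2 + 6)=19 / 64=0.30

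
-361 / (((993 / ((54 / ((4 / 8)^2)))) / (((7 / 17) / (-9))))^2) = -1132096 / 31663129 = -0.04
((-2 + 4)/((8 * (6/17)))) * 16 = 34/3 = 11.33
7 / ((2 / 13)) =91 / 2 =45.50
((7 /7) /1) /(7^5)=0.00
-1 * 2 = -2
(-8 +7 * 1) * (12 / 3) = -4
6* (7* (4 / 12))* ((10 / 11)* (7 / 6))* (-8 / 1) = -3920 / 33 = -118.79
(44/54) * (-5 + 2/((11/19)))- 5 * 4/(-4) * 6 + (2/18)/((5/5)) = 779/27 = 28.85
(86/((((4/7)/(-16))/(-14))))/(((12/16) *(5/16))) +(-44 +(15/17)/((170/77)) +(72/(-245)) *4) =61087618769/424830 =143793.09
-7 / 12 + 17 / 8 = 37 / 24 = 1.54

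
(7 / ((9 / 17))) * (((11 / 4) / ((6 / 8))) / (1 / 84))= 36652 / 9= 4072.44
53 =53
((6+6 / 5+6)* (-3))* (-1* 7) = 1386 / 5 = 277.20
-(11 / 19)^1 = -11 / 19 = -0.58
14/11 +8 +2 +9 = 223/11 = 20.27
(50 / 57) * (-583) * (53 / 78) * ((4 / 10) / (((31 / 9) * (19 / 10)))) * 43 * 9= -1195791300 / 145483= -8219.46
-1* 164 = -164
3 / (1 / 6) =18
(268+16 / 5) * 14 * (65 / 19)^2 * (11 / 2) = 88228140 / 361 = 244399.28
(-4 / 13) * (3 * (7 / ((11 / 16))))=-9.40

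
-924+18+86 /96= -43445 /48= -905.10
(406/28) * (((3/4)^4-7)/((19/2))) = -10.20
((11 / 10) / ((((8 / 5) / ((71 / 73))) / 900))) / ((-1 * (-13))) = 175725 / 3796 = 46.29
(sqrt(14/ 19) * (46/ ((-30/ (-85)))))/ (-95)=-391 * sqrt(266)/ 5415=-1.18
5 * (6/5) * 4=24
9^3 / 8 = 729 / 8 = 91.12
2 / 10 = 1 / 5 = 0.20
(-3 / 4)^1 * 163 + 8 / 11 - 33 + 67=-3851 / 44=-87.52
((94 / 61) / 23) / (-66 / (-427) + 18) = 329 / 89148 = 0.00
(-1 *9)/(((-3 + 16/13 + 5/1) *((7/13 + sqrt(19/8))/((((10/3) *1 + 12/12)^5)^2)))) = 93192340489924/55486377 - 302875106592253 *sqrt(38)/388404639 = -3127411.58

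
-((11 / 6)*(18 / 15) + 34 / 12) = -151 / 30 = -5.03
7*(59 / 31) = 413 / 31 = 13.32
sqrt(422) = 20.54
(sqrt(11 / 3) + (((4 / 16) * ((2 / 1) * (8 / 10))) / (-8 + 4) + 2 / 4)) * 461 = 922 / 5 + 461 * sqrt(33) / 3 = 1067.15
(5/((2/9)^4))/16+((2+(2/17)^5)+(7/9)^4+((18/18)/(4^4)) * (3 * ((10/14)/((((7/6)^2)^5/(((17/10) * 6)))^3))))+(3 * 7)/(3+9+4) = 1240829212127468664596230908796691650563131/9406625608199848062007166304263643590400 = 131.91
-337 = -337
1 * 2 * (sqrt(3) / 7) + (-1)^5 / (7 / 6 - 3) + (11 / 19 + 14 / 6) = 2 * sqrt(3) / 7 + 2168 / 627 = 3.95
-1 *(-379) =379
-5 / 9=-0.56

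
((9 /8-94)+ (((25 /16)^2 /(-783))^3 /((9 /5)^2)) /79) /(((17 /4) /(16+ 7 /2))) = -3660248320050546233477 /8589463566384365568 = -426.13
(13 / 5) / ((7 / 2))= 26 / 35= 0.74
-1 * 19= -19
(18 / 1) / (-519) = -6 / 173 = -0.03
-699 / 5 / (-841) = 699 / 4205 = 0.17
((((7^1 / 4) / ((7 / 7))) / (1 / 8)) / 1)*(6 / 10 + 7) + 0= 532 / 5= 106.40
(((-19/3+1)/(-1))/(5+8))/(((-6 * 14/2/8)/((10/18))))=-0.04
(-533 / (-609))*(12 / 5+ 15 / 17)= 49569 / 17255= 2.87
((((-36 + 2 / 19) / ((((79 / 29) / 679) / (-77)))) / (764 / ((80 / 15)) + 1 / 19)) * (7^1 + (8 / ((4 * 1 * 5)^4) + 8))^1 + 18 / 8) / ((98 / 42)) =30905.62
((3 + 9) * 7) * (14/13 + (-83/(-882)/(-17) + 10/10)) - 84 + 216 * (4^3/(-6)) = -10275190/4641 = -2214.00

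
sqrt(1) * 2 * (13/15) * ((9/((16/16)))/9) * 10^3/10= 520/3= 173.33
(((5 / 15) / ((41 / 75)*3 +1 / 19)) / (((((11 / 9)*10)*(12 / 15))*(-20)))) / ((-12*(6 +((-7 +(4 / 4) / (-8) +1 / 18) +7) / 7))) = 1995 / 142400192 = 0.00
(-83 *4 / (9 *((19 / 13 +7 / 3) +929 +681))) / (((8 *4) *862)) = -1079 / 1302061344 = -0.00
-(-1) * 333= 333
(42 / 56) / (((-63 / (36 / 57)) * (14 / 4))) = -0.00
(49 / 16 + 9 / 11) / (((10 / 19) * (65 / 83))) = 1077091 / 114400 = 9.42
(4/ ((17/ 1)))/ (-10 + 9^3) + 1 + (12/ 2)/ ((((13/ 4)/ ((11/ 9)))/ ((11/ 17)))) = 1172845/ 476697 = 2.46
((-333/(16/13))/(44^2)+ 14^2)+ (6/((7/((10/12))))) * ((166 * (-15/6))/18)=350081321/1951488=179.39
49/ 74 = 0.66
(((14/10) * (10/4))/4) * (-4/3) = -7/6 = -1.17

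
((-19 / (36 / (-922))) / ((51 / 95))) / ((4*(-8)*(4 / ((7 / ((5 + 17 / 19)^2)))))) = -300389905 / 210567168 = -1.43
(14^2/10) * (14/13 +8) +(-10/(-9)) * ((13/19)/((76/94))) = 37770011/211185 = 178.85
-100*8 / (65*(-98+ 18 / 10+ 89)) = 200 / 117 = 1.71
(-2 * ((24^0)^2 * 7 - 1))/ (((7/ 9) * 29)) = -108/ 203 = -0.53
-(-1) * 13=13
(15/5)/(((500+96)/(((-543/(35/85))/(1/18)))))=-249237/2086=-119.48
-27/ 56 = -0.48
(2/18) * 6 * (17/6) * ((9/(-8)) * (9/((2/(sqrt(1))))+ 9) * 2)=-459/8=-57.38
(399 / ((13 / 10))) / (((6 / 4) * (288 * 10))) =133 / 1872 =0.07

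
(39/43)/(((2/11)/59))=25311/86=294.31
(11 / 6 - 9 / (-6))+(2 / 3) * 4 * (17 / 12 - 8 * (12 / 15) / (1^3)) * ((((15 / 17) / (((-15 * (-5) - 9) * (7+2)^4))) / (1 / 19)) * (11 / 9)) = 30109309 / 9034497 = 3.33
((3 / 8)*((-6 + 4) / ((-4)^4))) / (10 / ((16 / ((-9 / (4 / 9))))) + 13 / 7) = 21 / 77408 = 0.00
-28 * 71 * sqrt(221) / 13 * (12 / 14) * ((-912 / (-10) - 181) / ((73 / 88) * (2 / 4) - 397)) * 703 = -94663797888 * sqrt(221) / 4536935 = -310182.65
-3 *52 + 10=-146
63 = 63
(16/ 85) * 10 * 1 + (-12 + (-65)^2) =71653/ 17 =4214.88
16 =16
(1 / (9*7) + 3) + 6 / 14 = 31 / 9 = 3.44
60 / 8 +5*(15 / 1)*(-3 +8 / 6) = -235 / 2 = -117.50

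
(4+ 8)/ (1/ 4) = 48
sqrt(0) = 0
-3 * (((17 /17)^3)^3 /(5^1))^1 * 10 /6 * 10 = -10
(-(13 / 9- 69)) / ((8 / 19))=1444 / 9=160.44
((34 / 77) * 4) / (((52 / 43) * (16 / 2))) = 731 / 4004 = 0.18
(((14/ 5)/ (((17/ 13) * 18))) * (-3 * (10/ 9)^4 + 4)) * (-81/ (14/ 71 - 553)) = -1155596/ 115812585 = -0.01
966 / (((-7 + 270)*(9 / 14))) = 5.71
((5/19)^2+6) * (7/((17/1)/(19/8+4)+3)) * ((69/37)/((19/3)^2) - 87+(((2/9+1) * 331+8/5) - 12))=2831952495463/1229578635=2303.19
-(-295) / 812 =295 / 812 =0.36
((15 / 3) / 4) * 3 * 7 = 105 / 4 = 26.25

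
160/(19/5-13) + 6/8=-1531/92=-16.64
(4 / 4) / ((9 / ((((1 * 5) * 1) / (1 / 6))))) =10 / 3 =3.33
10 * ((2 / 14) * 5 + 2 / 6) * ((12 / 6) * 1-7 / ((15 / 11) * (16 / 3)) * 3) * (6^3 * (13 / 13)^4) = -14058 / 7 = -2008.29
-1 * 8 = -8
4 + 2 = 6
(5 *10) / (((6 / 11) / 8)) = 2200 / 3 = 733.33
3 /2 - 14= -25 /2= -12.50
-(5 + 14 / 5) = -39 / 5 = -7.80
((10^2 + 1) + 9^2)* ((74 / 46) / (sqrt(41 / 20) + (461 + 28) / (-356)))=837344040 / 339871 + 60960016* sqrt(205) / 339871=5031.79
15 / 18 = 5 / 6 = 0.83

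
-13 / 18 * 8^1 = -52 / 9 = -5.78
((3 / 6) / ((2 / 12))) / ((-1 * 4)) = -3 / 4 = -0.75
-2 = -2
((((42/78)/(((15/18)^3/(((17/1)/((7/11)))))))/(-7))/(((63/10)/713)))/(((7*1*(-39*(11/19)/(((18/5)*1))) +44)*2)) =-33163056/15925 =-2082.45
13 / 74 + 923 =68315 / 74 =923.18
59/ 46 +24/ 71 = 5293/ 3266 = 1.62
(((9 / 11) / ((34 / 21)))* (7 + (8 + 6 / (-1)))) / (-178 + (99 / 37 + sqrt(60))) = -408272319 / 15707636846 - 2328669* sqrt(15) / 7853818423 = -0.03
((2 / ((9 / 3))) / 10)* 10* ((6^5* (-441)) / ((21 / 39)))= -4245696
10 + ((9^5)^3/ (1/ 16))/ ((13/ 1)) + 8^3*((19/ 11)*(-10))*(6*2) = 36236839233483974/ 143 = 253404470164223.59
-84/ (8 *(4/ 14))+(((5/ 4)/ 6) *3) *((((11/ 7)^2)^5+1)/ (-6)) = -46.42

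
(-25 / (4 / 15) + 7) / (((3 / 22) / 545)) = -2080265 / 6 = -346710.83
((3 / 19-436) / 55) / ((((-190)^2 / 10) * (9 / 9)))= -8281 / 3772450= -0.00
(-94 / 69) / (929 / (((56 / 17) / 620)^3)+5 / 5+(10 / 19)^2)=-93114896 / 423363941093204271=-0.00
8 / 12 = 2 / 3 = 0.67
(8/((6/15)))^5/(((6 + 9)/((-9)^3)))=-155520000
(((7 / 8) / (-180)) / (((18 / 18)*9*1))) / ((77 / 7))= -7 / 142560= -0.00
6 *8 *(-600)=-28800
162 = 162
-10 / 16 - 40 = -325 / 8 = -40.62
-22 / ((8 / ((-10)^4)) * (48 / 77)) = -44114.58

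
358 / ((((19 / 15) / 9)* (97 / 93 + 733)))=2247345 / 648527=3.47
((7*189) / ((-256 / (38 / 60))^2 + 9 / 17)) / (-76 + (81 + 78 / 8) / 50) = -0.00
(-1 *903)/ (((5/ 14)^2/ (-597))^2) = -12363702754032/ 625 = -19781924406.45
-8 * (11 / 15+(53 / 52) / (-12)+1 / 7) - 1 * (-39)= 89189 / 2730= 32.67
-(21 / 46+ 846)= -38937 / 46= -846.46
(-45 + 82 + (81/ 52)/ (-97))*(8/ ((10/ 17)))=502.98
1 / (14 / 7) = 1 / 2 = 0.50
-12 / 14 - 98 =-692 / 7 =-98.86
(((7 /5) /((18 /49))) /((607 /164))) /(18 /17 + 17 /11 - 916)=-5259562 /4665538575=-0.00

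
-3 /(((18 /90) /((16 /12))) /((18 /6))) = -60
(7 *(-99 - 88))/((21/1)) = -187/3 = -62.33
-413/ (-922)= 413/ 922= 0.45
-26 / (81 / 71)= -1846 / 81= -22.79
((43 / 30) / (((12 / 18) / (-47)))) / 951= -2021 / 19020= -0.11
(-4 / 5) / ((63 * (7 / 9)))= -4 / 245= -0.02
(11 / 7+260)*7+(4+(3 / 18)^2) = 1835.03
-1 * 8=-8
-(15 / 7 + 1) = -22 / 7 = -3.14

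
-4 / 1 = -4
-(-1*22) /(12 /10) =55 /3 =18.33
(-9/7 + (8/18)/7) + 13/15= -16/45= -0.36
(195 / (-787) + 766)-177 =463348 / 787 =588.75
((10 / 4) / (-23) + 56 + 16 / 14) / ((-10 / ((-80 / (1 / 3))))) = 220380 / 161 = 1368.82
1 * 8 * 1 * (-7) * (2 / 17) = -112 / 17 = -6.59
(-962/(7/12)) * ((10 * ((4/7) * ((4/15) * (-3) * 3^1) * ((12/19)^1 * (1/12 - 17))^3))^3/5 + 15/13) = -17431719880244006342686234104/11294069422265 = -1543440121403832.71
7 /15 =0.47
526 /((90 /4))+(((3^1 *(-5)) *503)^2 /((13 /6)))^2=5249911604068190288 /7605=690323682323233.44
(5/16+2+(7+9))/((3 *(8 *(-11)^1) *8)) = -293/33792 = -0.01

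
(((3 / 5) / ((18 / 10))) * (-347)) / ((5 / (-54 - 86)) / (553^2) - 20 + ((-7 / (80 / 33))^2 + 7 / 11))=52293828294400 / 4984934152281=10.49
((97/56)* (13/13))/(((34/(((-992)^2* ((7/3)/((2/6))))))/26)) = 155113088/17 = 9124299.29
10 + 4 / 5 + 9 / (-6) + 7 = 163 / 10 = 16.30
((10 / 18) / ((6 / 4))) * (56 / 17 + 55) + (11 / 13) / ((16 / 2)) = 1035689 / 47736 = 21.70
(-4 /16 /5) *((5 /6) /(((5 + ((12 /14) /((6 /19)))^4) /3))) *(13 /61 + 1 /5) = -16807 /19293080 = -0.00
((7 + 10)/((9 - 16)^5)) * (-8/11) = 136/184877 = 0.00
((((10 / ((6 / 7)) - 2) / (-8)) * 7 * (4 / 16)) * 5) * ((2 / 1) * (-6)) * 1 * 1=1015 / 8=126.88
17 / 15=1.13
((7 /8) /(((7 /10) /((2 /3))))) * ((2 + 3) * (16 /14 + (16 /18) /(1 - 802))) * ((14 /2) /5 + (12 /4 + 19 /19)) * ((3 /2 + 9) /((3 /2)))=144040 /801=179.83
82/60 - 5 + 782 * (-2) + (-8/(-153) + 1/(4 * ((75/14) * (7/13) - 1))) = -58755803/37485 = -1567.45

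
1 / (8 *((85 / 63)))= 63 / 680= 0.09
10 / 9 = 1.11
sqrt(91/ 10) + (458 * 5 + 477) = sqrt(910)/ 10 + 2767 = 2770.02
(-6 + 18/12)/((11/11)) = -9/2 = -4.50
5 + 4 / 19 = 99 / 19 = 5.21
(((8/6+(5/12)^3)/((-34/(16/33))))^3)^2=205383281659753768921/3165918090184044673499012530176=0.00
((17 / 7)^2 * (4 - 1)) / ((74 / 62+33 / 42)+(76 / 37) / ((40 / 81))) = 4972245 / 1725073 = 2.88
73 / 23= 3.17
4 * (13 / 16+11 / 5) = 241 / 20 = 12.05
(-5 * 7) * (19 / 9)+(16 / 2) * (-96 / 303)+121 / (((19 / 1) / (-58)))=-7699273 / 17271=-445.79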